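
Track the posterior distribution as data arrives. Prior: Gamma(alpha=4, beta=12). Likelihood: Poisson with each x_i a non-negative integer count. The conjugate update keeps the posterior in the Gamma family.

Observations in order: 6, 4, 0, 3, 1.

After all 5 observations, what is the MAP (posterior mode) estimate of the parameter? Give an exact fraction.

1

obs 1: x=6 → posterior Gamma(10, 13)
obs 2: x=4 → posterior Gamma(14, 14)
obs 3: x=0 → posterior Gamma(14, 15)
obs 4: x=3 → posterior Gamma(17, 16)
obs 5: x=1 → posterior Gamma(18, 17)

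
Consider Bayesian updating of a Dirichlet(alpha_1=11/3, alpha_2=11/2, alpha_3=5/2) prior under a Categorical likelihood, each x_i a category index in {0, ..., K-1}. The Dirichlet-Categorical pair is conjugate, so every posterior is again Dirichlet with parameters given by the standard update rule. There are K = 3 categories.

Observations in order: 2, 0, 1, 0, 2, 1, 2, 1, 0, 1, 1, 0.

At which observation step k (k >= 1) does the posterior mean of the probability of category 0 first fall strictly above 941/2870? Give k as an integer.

obs 1: x=2 → posterior Dirichlet(11/3, 11/2, 7/2)
obs 2: x=0 → posterior Dirichlet(14/3, 11/2, 7/2)
obs 3: x=1 → posterior Dirichlet(14/3, 13/2, 7/2)
obs 4: x=0 → posterior Dirichlet(17/3, 13/2, 7/2)
obs 5: x=2 → posterior Dirichlet(17/3, 13/2, 9/2)
obs 6: x=1 → posterior Dirichlet(17/3, 15/2, 9/2)
obs 7: x=2 → posterior Dirichlet(17/3, 15/2, 11/2)
obs 8: x=1 → posterior Dirichlet(17/3, 17/2, 11/2)
obs 9: x=0 → posterior Dirichlet(20/3, 17/2, 11/2)
obs 10: x=1 → posterior Dirichlet(20/3, 19/2, 11/2)
obs 11: x=1 → posterior Dirichlet(20/3, 21/2, 11/2)
obs 12: x=0 → posterior Dirichlet(23/3, 21/2, 11/2)

k = 2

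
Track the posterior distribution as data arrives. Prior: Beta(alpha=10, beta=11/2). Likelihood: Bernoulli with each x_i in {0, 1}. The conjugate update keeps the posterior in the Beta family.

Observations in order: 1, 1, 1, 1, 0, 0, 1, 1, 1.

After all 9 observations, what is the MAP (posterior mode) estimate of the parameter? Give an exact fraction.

obs 1: x=1 → posterior Beta(11, 11/2)
obs 2: x=1 → posterior Beta(12, 11/2)
obs 3: x=1 → posterior Beta(13, 11/2)
obs 4: x=1 → posterior Beta(14, 11/2)
obs 5: x=0 → posterior Beta(14, 13/2)
obs 6: x=0 → posterior Beta(14, 15/2)
obs 7: x=1 → posterior Beta(15, 15/2)
obs 8: x=1 → posterior Beta(16, 15/2)
obs 9: x=1 → posterior Beta(17, 15/2)

32/45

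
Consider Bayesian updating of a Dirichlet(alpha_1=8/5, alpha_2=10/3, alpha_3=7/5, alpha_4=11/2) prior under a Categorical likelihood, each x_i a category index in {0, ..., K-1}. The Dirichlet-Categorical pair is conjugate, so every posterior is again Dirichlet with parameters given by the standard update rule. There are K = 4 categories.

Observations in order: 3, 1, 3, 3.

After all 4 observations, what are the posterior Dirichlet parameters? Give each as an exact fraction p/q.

obs 1: x=3 → posterior Dirichlet(8/5, 10/3, 7/5, 13/2)
obs 2: x=1 → posterior Dirichlet(8/5, 13/3, 7/5, 13/2)
obs 3: x=3 → posterior Dirichlet(8/5, 13/3, 7/5, 15/2)
obs 4: x=3 → posterior Dirichlet(8/5, 13/3, 7/5, 17/2)

alpha_1=8/5, alpha_2=13/3, alpha_3=7/5, alpha_4=17/2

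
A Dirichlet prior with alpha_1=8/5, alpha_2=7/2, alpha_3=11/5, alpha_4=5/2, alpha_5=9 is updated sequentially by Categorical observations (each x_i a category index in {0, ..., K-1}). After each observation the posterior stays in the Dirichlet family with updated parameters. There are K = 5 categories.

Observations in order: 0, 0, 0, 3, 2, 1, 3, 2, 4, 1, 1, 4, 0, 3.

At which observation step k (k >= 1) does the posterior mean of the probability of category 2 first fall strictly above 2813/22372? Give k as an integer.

obs 1: x=0 → posterior Dirichlet(13/5, 7/2, 11/5, 5/2, 9)
obs 2: x=0 → posterior Dirichlet(18/5, 7/2, 11/5, 5/2, 9)
obs 3: x=0 → posterior Dirichlet(23/5, 7/2, 11/5, 5/2, 9)
obs 4: x=3 → posterior Dirichlet(23/5, 7/2, 11/5, 7/2, 9)
obs 5: x=2 → posterior Dirichlet(23/5, 7/2, 16/5, 7/2, 9)
obs 6: x=1 → posterior Dirichlet(23/5, 9/2, 16/5, 7/2, 9)
obs 7: x=3 → posterior Dirichlet(23/5, 9/2, 16/5, 9/2, 9)
obs 8: x=2 → posterior Dirichlet(23/5, 9/2, 21/5, 9/2, 9)
obs 9: x=4 → posterior Dirichlet(23/5, 9/2, 21/5, 9/2, 10)
obs 10: x=1 → posterior Dirichlet(23/5, 11/2, 21/5, 9/2, 10)
obs 11: x=1 → posterior Dirichlet(23/5, 13/2, 21/5, 9/2, 10)
obs 12: x=4 → posterior Dirichlet(23/5, 13/2, 21/5, 9/2, 11)
obs 13: x=0 → posterior Dirichlet(28/5, 13/2, 21/5, 9/2, 11)
obs 14: x=3 → posterior Dirichlet(28/5, 13/2, 21/5, 11/2, 11)

k = 5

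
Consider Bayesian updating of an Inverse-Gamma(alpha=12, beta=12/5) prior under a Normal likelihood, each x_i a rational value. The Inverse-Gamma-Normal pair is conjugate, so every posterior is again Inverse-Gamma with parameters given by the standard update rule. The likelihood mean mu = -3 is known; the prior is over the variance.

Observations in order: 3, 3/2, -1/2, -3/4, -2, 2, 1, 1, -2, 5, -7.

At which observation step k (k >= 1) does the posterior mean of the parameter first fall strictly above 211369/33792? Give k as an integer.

obs 1: x=3 → posterior Inverse-Gamma(25/2, 102/5)
obs 2: x=3/2 → posterior Inverse-Gamma(13, 1221/40)
obs 3: x=-1/2 → posterior Inverse-Gamma(27/2, 673/20)
obs 4: x=-3/4 → posterior Inverse-Gamma(14, 5789/160)
obs 5: x=-2 → posterior Inverse-Gamma(29/2, 5869/160)
obs 6: x=2 → posterior Inverse-Gamma(15, 7869/160)
obs 7: x=1 → posterior Inverse-Gamma(31/2, 9149/160)
obs 8: x=1 → posterior Inverse-Gamma(16, 10429/160)
obs 9: x=-2 → posterior Inverse-Gamma(33/2, 10509/160)
obs 10: x=5 → posterior Inverse-Gamma(17, 15629/160)
obs 11: x=-7 → posterior Inverse-Gamma(35/2, 16909/160)

k = 11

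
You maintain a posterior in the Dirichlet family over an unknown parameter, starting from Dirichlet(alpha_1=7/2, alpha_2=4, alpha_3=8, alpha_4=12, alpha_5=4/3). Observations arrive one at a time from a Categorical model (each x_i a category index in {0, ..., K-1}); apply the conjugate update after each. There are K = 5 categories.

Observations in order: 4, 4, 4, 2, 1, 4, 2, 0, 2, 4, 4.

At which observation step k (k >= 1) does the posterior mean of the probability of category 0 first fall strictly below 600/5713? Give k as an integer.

k = 5

obs 1: x=4 → posterior Dirichlet(7/2, 4, 8, 12, 7/3)
obs 2: x=4 → posterior Dirichlet(7/2, 4, 8, 12, 10/3)
obs 3: x=4 → posterior Dirichlet(7/2, 4, 8, 12, 13/3)
obs 4: x=2 → posterior Dirichlet(7/2, 4, 9, 12, 13/3)
obs 5: x=1 → posterior Dirichlet(7/2, 5, 9, 12, 13/3)
obs 6: x=4 → posterior Dirichlet(7/2, 5, 9, 12, 16/3)
obs 7: x=2 → posterior Dirichlet(7/2, 5, 10, 12, 16/3)
obs 8: x=0 → posterior Dirichlet(9/2, 5, 10, 12, 16/3)
obs 9: x=2 → posterior Dirichlet(9/2, 5, 11, 12, 16/3)
obs 10: x=4 → posterior Dirichlet(9/2, 5, 11, 12, 19/3)
obs 11: x=4 → posterior Dirichlet(9/2, 5, 11, 12, 22/3)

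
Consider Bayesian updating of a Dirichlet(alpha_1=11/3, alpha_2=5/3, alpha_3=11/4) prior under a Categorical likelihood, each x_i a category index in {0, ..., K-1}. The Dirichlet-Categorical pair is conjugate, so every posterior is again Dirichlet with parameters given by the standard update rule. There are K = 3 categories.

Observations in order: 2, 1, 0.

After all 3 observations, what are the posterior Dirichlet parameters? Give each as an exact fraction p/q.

obs 1: x=2 → posterior Dirichlet(11/3, 5/3, 15/4)
obs 2: x=1 → posterior Dirichlet(11/3, 8/3, 15/4)
obs 3: x=0 → posterior Dirichlet(14/3, 8/3, 15/4)

alpha_1=14/3, alpha_2=8/3, alpha_3=15/4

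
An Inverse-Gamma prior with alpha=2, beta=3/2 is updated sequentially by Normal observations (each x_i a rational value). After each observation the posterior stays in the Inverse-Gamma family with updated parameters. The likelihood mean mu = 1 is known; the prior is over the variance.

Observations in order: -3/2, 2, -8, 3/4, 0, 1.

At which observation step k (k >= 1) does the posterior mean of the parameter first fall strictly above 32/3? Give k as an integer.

obs 1: x=-3/2 → posterior Inverse-Gamma(5/2, 37/8)
obs 2: x=2 → posterior Inverse-Gamma(3, 41/8)
obs 3: x=-8 → posterior Inverse-Gamma(7/2, 365/8)
obs 4: x=3/4 → posterior Inverse-Gamma(4, 1461/32)
obs 5: x=0 → posterior Inverse-Gamma(9/2, 1477/32)
obs 6: x=1 → posterior Inverse-Gamma(5, 1477/32)

k = 3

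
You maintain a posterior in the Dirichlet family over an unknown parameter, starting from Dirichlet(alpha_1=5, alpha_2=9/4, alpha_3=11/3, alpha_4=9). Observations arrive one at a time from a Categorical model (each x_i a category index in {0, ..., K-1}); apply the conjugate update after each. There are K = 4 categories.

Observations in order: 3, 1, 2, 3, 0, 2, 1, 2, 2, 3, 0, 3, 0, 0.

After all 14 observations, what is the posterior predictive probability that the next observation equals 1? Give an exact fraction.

51/407

obs 1: x=3 → posterior Dirichlet(5, 9/4, 11/3, 10)
obs 2: x=1 → posterior Dirichlet(5, 13/4, 11/3, 10)
obs 3: x=2 → posterior Dirichlet(5, 13/4, 14/3, 10)
obs 4: x=3 → posterior Dirichlet(5, 13/4, 14/3, 11)
obs 5: x=0 → posterior Dirichlet(6, 13/4, 14/3, 11)
obs 6: x=2 → posterior Dirichlet(6, 13/4, 17/3, 11)
obs 7: x=1 → posterior Dirichlet(6, 17/4, 17/3, 11)
obs 8: x=2 → posterior Dirichlet(6, 17/4, 20/3, 11)
obs 9: x=2 → posterior Dirichlet(6, 17/4, 23/3, 11)
obs 10: x=3 → posterior Dirichlet(6, 17/4, 23/3, 12)
obs 11: x=0 → posterior Dirichlet(7, 17/4, 23/3, 12)
obs 12: x=3 → posterior Dirichlet(7, 17/4, 23/3, 13)
obs 13: x=0 → posterior Dirichlet(8, 17/4, 23/3, 13)
obs 14: x=0 → posterior Dirichlet(9, 17/4, 23/3, 13)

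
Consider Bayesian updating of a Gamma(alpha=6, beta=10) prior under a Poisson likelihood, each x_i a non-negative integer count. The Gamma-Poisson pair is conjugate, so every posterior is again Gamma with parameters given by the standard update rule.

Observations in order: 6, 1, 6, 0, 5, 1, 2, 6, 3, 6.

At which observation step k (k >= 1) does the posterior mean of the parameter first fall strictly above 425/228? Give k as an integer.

k = 9

obs 1: x=6 → posterior Gamma(12, 11)
obs 2: x=1 → posterior Gamma(13, 12)
obs 3: x=6 → posterior Gamma(19, 13)
obs 4: x=0 → posterior Gamma(19, 14)
obs 5: x=5 → posterior Gamma(24, 15)
obs 6: x=1 → posterior Gamma(25, 16)
obs 7: x=2 → posterior Gamma(27, 17)
obs 8: x=6 → posterior Gamma(33, 18)
obs 9: x=3 → posterior Gamma(36, 19)
obs 10: x=6 → posterior Gamma(42, 20)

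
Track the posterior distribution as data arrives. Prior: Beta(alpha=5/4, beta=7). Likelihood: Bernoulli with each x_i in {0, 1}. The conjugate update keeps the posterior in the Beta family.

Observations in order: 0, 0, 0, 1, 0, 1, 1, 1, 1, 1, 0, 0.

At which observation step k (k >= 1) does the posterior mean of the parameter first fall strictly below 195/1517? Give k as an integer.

k = 2

obs 1: x=0 → posterior Beta(5/4, 8)
obs 2: x=0 → posterior Beta(5/4, 9)
obs 3: x=0 → posterior Beta(5/4, 10)
obs 4: x=1 → posterior Beta(9/4, 10)
obs 5: x=0 → posterior Beta(9/4, 11)
obs 6: x=1 → posterior Beta(13/4, 11)
obs 7: x=1 → posterior Beta(17/4, 11)
obs 8: x=1 → posterior Beta(21/4, 11)
obs 9: x=1 → posterior Beta(25/4, 11)
obs 10: x=1 → posterior Beta(29/4, 11)
obs 11: x=0 → posterior Beta(29/4, 12)
obs 12: x=0 → posterior Beta(29/4, 13)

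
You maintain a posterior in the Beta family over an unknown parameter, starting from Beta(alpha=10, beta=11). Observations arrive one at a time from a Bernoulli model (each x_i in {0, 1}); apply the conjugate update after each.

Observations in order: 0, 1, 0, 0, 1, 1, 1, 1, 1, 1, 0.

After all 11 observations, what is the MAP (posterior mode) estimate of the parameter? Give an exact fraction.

8/15

obs 1: x=0 → posterior Beta(10, 12)
obs 2: x=1 → posterior Beta(11, 12)
obs 3: x=0 → posterior Beta(11, 13)
obs 4: x=0 → posterior Beta(11, 14)
obs 5: x=1 → posterior Beta(12, 14)
obs 6: x=1 → posterior Beta(13, 14)
obs 7: x=1 → posterior Beta(14, 14)
obs 8: x=1 → posterior Beta(15, 14)
obs 9: x=1 → posterior Beta(16, 14)
obs 10: x=1 → posterior Beta(17, 14)
obs 11: x=0 → posterior Beta(17, 15)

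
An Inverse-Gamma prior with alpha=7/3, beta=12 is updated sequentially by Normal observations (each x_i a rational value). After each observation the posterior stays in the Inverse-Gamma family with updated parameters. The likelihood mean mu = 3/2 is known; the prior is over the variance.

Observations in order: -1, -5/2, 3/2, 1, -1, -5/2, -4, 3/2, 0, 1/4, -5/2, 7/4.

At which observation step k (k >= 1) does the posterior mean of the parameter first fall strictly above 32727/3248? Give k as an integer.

obs 1: x=-1 → posterior Inverse-Gamma(17/6, 121/8)
obs 2: x=-5/2 → posterior Inverse-Gamma(10/3, 185/8)
obs 3: x=3/2 → posterior Inverse-Gamma(23/6, 185/8)
obs 4: x=1 → posterior Inverse-Gamma(13/3, 93/4)
obs 5: x=-1 → posterior Inverse-Gamma(29/6, 211/8)
obs 6: x=-5/2 → posterior Inverse-Gamma(16/3, 275/8)
obs 7: x=-4 → posterior Inverse-Gamma(35/6, 99/2)
obs 8: x=3/2 → posterior Inverse-Gamma(19/3, 99/2)
obs 9: x=0 → posterior Inverse-Gamma(41/6, 405/8)
obs 10: x=1/4 → posterior Inverse-Gamma(22/3, 1645/32)
obs 11: x=-5/2 → posterior Inverse-Gamma(47/6, 1901/32)
obs 12: x=7/4 → posterior Inverse-Gamma(25/3, 951/16)

k = 7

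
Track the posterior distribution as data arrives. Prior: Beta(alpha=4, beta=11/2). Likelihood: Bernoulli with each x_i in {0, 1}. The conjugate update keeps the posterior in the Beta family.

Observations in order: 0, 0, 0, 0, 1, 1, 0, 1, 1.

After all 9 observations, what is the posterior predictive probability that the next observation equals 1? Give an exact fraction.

obs 1: x=0 → posterior Beta(4, 13/2)
obs 2: x=0 → posterior Beta(4, 15/2)
obs 3: x=0 → posterior Beta(4, 17/2)
obs 4: x=0 → posterior Beta(4, 19/2)
obs 5: x=1 → posterior Beta(5, 19/2)
obs 6: x=1 → posterior Beta(6, 19/2)
obs 7: x=0 → posterior Beta(6, 21/2)
obs 8: x=1 → posterior Beta(7, 21/2)
obs 9: x=1 → posterior Beta(8, 21/2)

16/37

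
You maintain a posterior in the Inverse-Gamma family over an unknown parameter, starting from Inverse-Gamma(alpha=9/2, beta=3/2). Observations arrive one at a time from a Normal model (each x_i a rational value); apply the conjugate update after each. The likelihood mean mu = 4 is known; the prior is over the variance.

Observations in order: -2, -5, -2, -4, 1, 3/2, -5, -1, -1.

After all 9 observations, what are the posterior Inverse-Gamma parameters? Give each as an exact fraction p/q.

alpha=9, beta=1465/8

obs 1: x=-2 → posterior Inverse-Gamma(5, 39/2)
obs 2: x=-5 → posterior Inverse-Gamma(11/2, 60)
obs 3: x=-2 → posterior Inverse-Gamma(6, 78)
obs 4: x=-4 → posterior Inverse-Gamma(13/2, 110)
obs 5: x=1 → posterior Inverse-Gamma(7, 229/2)
obs 6: x=3/2 → posterior Inverse-Gamma(15/2, 941/8)
obs 7: x=-5 → posterior Inverse-Gamma(8, 1265/8)
obs 8: x=-1 → posterior Inverse-Gamma(17/2, 1365/8)
obs 9: x=-1 → posterior Inverse-Gamma(9, 1465/8)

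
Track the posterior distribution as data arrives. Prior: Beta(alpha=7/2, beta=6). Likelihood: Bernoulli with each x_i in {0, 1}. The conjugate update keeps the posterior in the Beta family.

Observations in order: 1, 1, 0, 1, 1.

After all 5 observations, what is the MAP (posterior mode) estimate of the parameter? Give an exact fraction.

obs 1: x=1 → posterior Beta(9/2, 6)
obs 2: x=1 → posterior Beta(11/2, 6)
obs 3: x=0 → posterior Beta(11/2, 7)
obs 4: x=1 → posterior Beta(13/2, 7)
obs 5: x=1 → posterior Beta(15/2, 7)

13/25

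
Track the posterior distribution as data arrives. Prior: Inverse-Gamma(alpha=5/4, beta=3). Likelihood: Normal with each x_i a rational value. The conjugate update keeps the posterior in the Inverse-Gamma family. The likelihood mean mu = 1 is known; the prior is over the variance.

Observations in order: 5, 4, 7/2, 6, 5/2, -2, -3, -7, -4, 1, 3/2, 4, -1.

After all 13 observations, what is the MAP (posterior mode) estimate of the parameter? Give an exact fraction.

obs 1: x=5 → posterior Inverse-Gamma(7/4, 11)
obs 2: x=4 → posterior Inverse-Gamma(9/4, 31/2)
obs 3: x=7/2 → posterior Inverse-Gamma(11/4, 149/8)
obs 4: x=6 → posterior Inverse-Gamma(13/4, 249/8)
obs 5: x=5/2 → posterior Inverse-Gamma(15/4, 129/4)
obs 6: x=-2 → posterior Inverse-Gamma(17/4, 147/4)
obs 7: x=-3 → posterior Inverse-Gamma(19/4, 179/4)
obs 8: x=-7 → posterior Inverse-Gamma(21/4, 307/4)
obs 9: x=-4 → posterior Inverse-Gamma(23/4, 357/4)
obs 10: x=1 → posterior Inverse-Gamma(25/4, 357/4)
obs 11: x=3/2 → posterior Inverse-Gamma(27/4, 715/8)
obs 12: x=4 → posterior Inverse-Gamma(29/4, 751/8)
obs 13: x=-1 → posterior Inverse-Gamma(31/4, 767/8)

767/70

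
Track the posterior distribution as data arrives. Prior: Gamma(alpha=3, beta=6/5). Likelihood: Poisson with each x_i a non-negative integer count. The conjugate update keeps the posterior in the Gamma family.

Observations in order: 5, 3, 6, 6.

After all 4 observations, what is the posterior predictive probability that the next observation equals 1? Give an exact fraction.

40279571672953066155076100544266240/620412660965527688188300451573157121

obs 1: x=5 → posterior Gamma(8, 11/5)
obs 2: x=3 → posterior Gamma(11, 16/5)
obs 3: x=6 → posterior Gamma(17, 21/5)
obs 4: x=6 → posterior Gamma(23, 26/5)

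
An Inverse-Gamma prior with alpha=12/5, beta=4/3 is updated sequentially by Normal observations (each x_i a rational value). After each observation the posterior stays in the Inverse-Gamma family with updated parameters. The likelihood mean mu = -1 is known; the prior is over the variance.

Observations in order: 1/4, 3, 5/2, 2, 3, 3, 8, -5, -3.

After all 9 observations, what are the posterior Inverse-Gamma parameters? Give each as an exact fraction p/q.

obs 1: x=1/4 → posterior Inverse-Gamma(29/10, 203/96)
obs 2: x=3 → posterior Inverse-Gamma(17/5, 971/96)
obs 3: x=5/2 → posterior Inverse-Gamma(39/10, 1559/96)
obs 4: x=2 → posterior Inverse-Gamma(22/5, 1991/96)
obs 5: x=3 → posterior Inverse-Gamma(49/10, 2759/96)
obs 6: x=3 → posterior Inverse-Gamma(27/5, 3527/96)
obs 7: x=8 → posterior Inverse-Gamma(59/10, 7415/96)
obs 8: x=-5 → posterior Inverse-Gamma(32/5, 8183/96)
obs 9: x=-3 → posterior Inverse-Gamma(69/10, 8375/96)

alpha=69/10, beta=8375/96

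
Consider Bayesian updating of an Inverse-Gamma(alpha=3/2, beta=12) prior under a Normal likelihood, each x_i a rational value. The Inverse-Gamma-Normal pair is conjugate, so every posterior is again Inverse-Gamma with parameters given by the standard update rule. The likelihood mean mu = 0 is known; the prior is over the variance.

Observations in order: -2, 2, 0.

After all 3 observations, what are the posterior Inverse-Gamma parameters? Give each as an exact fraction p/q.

alpha=3, beta=16

obs 1: x=-2 → posterior Inverse-Gamma(2, 14)
obs 2: x=2 → posterior Inverse-Gamma(5/2, 16)
obs 3: x=0 → posterior Inverse-Gamma(3, 16)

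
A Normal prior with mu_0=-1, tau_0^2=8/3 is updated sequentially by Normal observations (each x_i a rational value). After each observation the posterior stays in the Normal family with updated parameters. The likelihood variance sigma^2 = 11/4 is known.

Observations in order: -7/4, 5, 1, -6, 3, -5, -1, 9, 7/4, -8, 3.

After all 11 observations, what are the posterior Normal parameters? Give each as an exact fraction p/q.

mu_0=-1/385, tau_0^2=8/35

obs 1: x=-7/4 → posterior Normal(-89/65, 88/65)
obs 2: x=5 → posterior Normal(71/97, 88/97)
obs 3: x=1 → posterior Normal(103/129, 88/129)
obs 4: x=-6 → posterior Normal(-89/161, 88/161)
obs 5: x=3 → posterior Normal(7/193, 88/193)
obs 6: x=-5 → posterior Normal(-17/25, 88/225)
obs 7: x=-1 → posterior Normal(-185/257, 88/257)
obs 8: x=9 → posterior Normal(103/289, 88/289)
obs 9: x=7/4 → posterior Normal(53/107, 88/321)
obs 10: x=-8 → posterior Normal(-97/353, 88/353)
obs 11: x=3 → posterior Normal(-1/385, 8/35)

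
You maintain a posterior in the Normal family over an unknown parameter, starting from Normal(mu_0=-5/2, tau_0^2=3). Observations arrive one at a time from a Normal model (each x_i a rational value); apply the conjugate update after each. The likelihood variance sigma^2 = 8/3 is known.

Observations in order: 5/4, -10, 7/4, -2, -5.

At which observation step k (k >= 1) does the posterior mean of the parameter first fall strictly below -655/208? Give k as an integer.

obs 1: x=5/4 → posterior Normal(-35/68, 24/17)
obs 2: x=-10 → posterior Normal(-395/104, 12/13)
obs 3: x=7/4 → posterior Normal(-83/35, 24/35)
obs 4: x=-2 → posterior Normal(-101/44, 6/11)
obs 5: x=-5 → posterior Normal(-146/53, 24/53)

k = 2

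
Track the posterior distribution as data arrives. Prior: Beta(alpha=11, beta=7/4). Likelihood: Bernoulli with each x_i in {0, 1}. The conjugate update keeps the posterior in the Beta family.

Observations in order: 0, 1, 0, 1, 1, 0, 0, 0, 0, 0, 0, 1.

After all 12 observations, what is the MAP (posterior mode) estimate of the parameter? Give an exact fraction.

obs 1: x=0 → posterior Beta(11, 11/4)
obs 2: x=1 → posterior Beta(12, 11/4)
obs 3: x=0 → posterior Beta(12, 15/4)
obs 4: x=1 → posterior Beta(13, 15/4)
obs 5: x=1 → posterior Beta(14, 15/4)
obs 6: x=0 → posterior Beta(14, 19/4)
obs 7: x=0 → posterior Beta(14, 23/4)
obs 8: x=0 → posterior Beta(14, 27/4)
obs 9: x=0 → posterior Beta(14, 31/4)
obs 10: x=0 → posterior Beta(14, 35/4)
obs 11: x=0 → posterior Beta(14, 39/4)
obs 12: x=1 → posterior Beta(15, 39/4)

8/13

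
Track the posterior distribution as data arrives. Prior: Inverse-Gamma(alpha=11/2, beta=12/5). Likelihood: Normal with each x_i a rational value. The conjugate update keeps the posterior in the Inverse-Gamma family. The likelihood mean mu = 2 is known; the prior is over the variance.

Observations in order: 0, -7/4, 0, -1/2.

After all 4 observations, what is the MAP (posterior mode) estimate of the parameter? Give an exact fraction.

2649/1360

obs 1: x=0 → posterior Inverse-Gamma(6, 22/5)
obs 2: x=-7/4 → posterior Inverse-Gamma(13/2, 1829/160)
obs 3: x=0 → posterior Inverse-Gamma(7, 2149/160)
obs 4: x=-1/2 → posterior Inverse-Gamma(15/2, 2649/160)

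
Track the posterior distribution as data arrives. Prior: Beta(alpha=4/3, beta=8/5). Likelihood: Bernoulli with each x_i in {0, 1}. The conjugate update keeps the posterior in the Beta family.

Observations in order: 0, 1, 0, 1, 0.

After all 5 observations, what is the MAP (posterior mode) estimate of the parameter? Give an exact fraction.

35/89

obs 1: x=0 → posterior Beta(4/3, 13/5)
obs 2: x=1 → posterior Beta(7/3, 13/5)
obs 3: x=0 → posterior Beta(7/3, 18/5)
obs 4: x=1 → posterior Beta(10/3, 18/5)
obs 5: x=0 → posterior Beta(10/3, 23/5)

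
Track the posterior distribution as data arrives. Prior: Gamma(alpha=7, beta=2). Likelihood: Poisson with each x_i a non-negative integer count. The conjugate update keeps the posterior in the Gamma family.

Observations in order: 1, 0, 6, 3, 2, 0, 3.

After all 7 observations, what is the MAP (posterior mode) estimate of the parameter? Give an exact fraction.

7/3

obs 1: x=1 → posterior Gamma(8, 3)
obs 2: x=0 → posterior Gamma(8, 4)
obs 3: x=6 → posterior Gamma(14, 5)
obs 4: x=3 → posterior Gamma(17, 6)
obs 5: x=2 → posterior Gamma(19, 7)
obs 6: x=0 → posterior Gamma(19, 8)
obs 7: x=3 → posterior Gamma(22, 9)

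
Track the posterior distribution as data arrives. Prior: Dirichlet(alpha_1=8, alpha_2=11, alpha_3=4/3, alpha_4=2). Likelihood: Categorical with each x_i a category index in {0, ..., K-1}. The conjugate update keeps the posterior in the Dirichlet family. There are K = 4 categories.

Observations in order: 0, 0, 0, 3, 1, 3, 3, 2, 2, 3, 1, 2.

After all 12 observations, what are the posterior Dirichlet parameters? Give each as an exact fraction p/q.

alpha_1=11, alpha_2=13, alpha_3=13/3, alpha_4=6

obs 1: x=0 → posterior Dirichlet(9, 11, 4/3, 2)
obs 2: x=0 → posterior Dirichlet(10, 11, 4/3, 2)
obs 3: x=0 → posterior Dirichlet(11, 11, 4/3, 2)
obs 4: x=3 → posterior Dirichlet(11, 11, 4/3, 3)
obs 5: x=1 → posterior Dirichlet(11, 12, 4/3, 3)
obs 6: x=3 → posterior Dirichlet(11, 12, 4/3, 4)
obs 7: x=3 → posterior Dirichlet(11, 12, 4/3, 5)
obs 8: x=2 → posterior Dirichlet(11, 12, 7/3, 5)
obs 9: x=2 → posterior Dirichlet(11, 12, 10/3, 5)
obs 10: x=3 → posterior Dirichlet(11, 12, 10/3, 6)
obs 11: x=1 → posterior Dirichlet(11, 13, 10/3, 6)
obs 12: x=2 → posterior Dirichlet(11, 13, 13/3, 6)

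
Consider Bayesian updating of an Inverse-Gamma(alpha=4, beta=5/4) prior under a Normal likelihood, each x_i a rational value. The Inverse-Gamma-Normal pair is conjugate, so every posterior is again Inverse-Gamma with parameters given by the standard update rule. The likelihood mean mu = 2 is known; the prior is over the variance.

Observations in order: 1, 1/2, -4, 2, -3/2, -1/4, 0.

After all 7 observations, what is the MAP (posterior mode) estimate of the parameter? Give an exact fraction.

1009/272

obs 1: x=1 → posterior Inverse-Gamma(9/2, 7/4)
obs 2: x=1/2 → posterior Inverse-Gamma(5, 23/8)
obs 3: x=-4 → posterior Inverse-Gamma(11/2, 167/8)
obs 4: x=2 → posterior Inverse-Gamma(6, 167/8)
obs 5: x=-3/2 → posterior Inverse-Gamma(13/2, 27)
obs 6: x=-1/4 → posterior Inverse-Gamma(7, 945/32)
obs 7: x=0 → posterior Inverse-Gamma(15/2, 1009/32)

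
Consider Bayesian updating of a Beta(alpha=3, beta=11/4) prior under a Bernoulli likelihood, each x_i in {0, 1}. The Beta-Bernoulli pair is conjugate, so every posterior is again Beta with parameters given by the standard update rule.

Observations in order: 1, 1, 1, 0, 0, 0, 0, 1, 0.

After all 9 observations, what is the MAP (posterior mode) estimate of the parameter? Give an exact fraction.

8/17

obs 1: x=1 → posterior Beta(4, 11/4)
obs 2: x=1 → posterior Beta(5, 11/4)
obs 3: x=1 → posterior Beta(6, 11/4)
obs 4: x=0 → posterior Beta(6, 15/4)
obs 5: x=0 → posterior Beta(6, 19/4)
obs 6: x=0 → posterior Beta(6, 23/4)
obs 7: x=0 → posterior Beta(6, 27/4)
obs 8: x=1 → posterior Beta(7, 27/4)
obs 9: x=0 → posterior Beta(7, 31/4)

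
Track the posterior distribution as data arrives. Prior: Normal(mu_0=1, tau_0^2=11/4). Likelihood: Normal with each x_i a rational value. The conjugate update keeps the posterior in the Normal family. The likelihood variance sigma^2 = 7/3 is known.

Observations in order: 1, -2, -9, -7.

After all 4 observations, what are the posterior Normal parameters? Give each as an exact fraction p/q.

obs 1: x=1 → posterior Normal(1, 77/61)
obs 2: x=-2 → posterior Normal(-5/94, 77/94)
obs 3: x=-9 → posterior Normal(-302/127, 77/127)
obs 4: x=-7 → posterior Normal(-533/160, 77/160)

mu_0=-533/160, tau_0^2=77/160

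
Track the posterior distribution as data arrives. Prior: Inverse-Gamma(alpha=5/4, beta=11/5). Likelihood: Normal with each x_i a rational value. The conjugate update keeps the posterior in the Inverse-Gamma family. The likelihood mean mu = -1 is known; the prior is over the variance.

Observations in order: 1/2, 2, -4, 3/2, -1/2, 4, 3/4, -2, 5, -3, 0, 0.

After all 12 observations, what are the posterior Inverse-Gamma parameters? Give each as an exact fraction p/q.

alpha=29/4, beta=8177/160

obs 1: x=1/2 → posterior Inverse-Gamma(7/4, 133/40)
obs 2: x=2 → posterior Inverse-Gamma(9/4, 313/40)
obs 3: x=-4 → posterior Inverse-Gamma(11/4, 493/40)
obs 4: x=3/2 → posterior Inverse-Gamma(13/4, 309/20)
obs 5: x=-1/2 → posterior Inverse-Gamma(15/4, 623/40)
obs 6: x=4 → posterior Inverse-Gamma(17/4, 1123/40)
obs 7: x=3/4 → posterior Inverse-Gamma(19/4, 4737/160)
obs 8: x=-2 → posterior Inverse-Gamma(21/4, 4817/160)
obs 9: x=5 → posterior Inverse-Gamma(23/4, 7697/160)
obs 10: x=-3 → posterior Inverse-Gamma(25/4, 8017/160)
obs 11: x=0 → posterior Inverse-Gamma(27/4, 8097/160)
obs 12: x=0 → posterior Inverse-Gamma(29/4, 8177/160)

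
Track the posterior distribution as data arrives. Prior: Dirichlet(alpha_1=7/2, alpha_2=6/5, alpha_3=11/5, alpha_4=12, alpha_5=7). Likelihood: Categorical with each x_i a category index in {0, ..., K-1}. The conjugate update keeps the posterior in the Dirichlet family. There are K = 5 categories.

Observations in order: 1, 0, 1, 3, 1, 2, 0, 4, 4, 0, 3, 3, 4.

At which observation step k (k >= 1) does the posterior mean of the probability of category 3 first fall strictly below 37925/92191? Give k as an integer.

obs 1: x=1 → posterior Dirichlet(7/2, 11/5, 11/5, 12, 7)
obs 2: x=0 → posterior Dirichlet(9/2, 11/5, 11/5, 12, 7)
obs 3: x=1 → posterior Dirichlet(9/2, 16/5, 11/5, 12, 7)
obs 4: x=3 → posterior Dirichlet(9/2, 16/5, 11/5, 13, 7)
obs 5: x=1 → posterior Dirichlet(9/2, 21/5, 11/5, 13, 7)
obs 6: x=2 → posterior Dirichlet(9/2, 21/5, 16/5, 13, 7)
obs 7: x=0 → posterior Dirichlet(11/2, 21/5, 16/5, 13, 7)
obs 8: x=4 → posterior Dirichlet(11/2, 21/5, 16/5, 13, 8)
obs 9: x=4 → posterior Dirichlet(11/2, 21/5, 16/5, 13, 9)
obs 10: x=0 → posterior Dirichlet(13/2, 21/5, 16/5, 13, 9)
obs 11: x=3 → posterior Dirichlet(13/2, 21/5, 16/5, 14, 9)
obs 12: x=3 → posterior Dirichlet(13/2, 21/5, 16/5, 15, 9)
obs 13: x=4 → posterior Dirichlet(13/2, 21/5, 16/5, 15, 10)

k = 6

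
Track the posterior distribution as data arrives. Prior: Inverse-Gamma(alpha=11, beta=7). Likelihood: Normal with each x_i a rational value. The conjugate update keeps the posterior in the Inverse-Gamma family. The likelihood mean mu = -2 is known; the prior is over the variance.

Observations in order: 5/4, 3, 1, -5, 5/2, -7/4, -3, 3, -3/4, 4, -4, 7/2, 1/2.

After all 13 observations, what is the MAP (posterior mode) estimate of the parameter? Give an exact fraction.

obs 1: x=5/4 → posterior Inverse-Gamma(23/2, 393/32)
obs 2: x=3 → posterior Inverse-Gamma(12, 793/32)
obs 3: x=1 → posterior Inverse-Gamma(25/2, 937/32)
obs 4: x=-5 → posterior Inverse-Gamma(13, 1081/32)
obs 5: x=5/2 → posterior Inverse-Gamma(27/2, 1405/32)
obs 6: x=-7/4 → posterior Inverse-Gamma(14, 703/16)
obs 7: x=-3 → posterior Inverse-Gamma(29/2, 711/16)
obs 8: x=3 → posterior Inverse-Gamma(15, 911/16)
obs 9: x=-3/4 → posterior Inverse-Gamma(31/2, 1847/32)
obs 10: x=4 → posterior Inverse-Gamma(16, 2423/32)
obs 11: x=-4 → posterior Inverse-Gamma(33/2, 2487/32)
obs 12: x=7/2 → posterior Inverse-Gamma(17, 2971/32)
obs 13: x=1/2 → posterior Inverse-Gamma(35/2, 3071/32)

83/16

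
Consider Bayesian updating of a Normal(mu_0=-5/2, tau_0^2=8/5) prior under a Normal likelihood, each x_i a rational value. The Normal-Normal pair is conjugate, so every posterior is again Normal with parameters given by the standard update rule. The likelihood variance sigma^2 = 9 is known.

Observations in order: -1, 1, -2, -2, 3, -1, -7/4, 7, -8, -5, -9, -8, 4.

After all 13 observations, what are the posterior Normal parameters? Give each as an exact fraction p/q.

mu_0=-589/298, tau_0^2=72/149

obs 1: x=-1 → posterior Normal(-241/106, 72/53)
obs 2: x=1 → posterior Normal(-225/122, 72/61)
obs 3: x=-2 → posterior Normal(-257/138, 24/23)
obs 4: x=-2 → posterior Normal(-289/154, 72/77)
obs 5: x=3 → posterior Normal(-241/170, 72/85)
obs 6: x=-1 → posterior Normal(-257/186, 24/31)
obs 7: x=-7/4 → posterior Normal(-285/202, 72/101)
obs 8: x=7 → posterior Normal(-173/218, 72/109)
obs 9: x=-8 → posterior Normal(-301/234, 8/13)
obs 10: x=-5 → posterior Normal(-381/250, 72/125)
obs 11: x=-9 → posterior Normal(-75/38, 72/133)
obs 12: x=-8 → posterior Normal(-653/282, 24/47)
obs 13: x=4 → posterior Normal(-589/298, 72/149)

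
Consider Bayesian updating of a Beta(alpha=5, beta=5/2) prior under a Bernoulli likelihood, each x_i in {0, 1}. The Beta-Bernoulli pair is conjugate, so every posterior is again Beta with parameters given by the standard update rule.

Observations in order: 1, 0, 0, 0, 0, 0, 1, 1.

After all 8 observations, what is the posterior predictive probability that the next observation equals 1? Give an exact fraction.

obs 1: x=1 → posterior Beta(6, 5/2)
obs 2: x=0 → posterior Beta(6, 7/2)
obs 3: x=0 → posterior Beta(6, 9/2)
obs 4: x=0 → posterior Beta(6, 11/2)
obs 5: x=0 → posterior Beta(6, 13/2)
obs 6: x=0 → posterior Beta(6, 15/2)
obs 7: x=1 → posterior Beta(7, 15/2)
obs 8: x=1 → posterior Beta(8, 15/2)

16/31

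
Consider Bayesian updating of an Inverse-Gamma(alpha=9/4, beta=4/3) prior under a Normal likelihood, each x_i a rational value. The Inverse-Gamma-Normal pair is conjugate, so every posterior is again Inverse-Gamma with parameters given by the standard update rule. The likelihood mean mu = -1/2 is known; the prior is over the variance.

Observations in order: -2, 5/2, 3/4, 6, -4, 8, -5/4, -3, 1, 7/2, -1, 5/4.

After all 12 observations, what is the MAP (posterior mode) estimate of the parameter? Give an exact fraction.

8189/888

obs 1: x=-2 → posterior Inverse-Gamma(11/4, 59/24)
obs 2: x=5/2 → posterior Inverse-Gamma(13/4, 167/24)
obs 3: x=3/4 → posterior Inverse-Gamma(15/4, 743/96)
obs 4: x=6 → posterior Inverse-Gamma(17/4, 2771/96)
obs 5: x=-4 → posterior Inverse-Gamma(19/4, 3359/96)
obs 6: x=8 → posterior Inverse-Gamma(21/4, 6827/96)
obs 7: x=-5/4 → posterior Inverse-Gamma(23/4, 3427/48)
obs 8: x=-3 → posterior Inverse-Gamma(25/4, 3577/48)
obs 9: x=1 → posterior Inverse-Gamma(27/4, 3631/48)
obs 10: x=7/2 → posterior Inverse-Gamma(29/4, 4015/48)
obs 11: x=-1 → posterior Inverse-Gamma(31/4, 4021/48)
obs 12: x=5/4 → posterior Inverse-Gamma(33/4, 8189/96)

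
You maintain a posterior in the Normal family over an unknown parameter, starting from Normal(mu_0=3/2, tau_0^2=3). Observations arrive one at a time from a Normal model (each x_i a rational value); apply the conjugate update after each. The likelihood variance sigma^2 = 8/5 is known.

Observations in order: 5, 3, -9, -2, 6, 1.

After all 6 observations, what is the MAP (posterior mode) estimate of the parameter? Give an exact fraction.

obs 1: x=5 → posterior Normal(87/23, 24/23)
obs 2: x=3 → posterior Normal(66/19, 12/19)
obs 3: x=-9 → posterior Normal(-3/53, 24/53)
obs 4: x=-2 → posterior Normal(-33/68, 6/17)
obs 5: x=6 → posterior Normal(57/83, 24/83)
obs 6: x=1 → posterior Normal(36/49, 12/49)

36/49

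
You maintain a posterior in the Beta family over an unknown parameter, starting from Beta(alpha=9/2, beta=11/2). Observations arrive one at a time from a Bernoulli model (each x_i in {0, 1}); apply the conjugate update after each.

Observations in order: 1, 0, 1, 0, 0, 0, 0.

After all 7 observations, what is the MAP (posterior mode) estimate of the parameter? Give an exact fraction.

obs 1: x=1 → posterior Beta(11/2, 11/2)
obs 2: x=0 → posterior Beta(11/2, 13/2)
obs 3: x=1 → posterior Beta(13/2, 13/2)
obs 4: x=0 → posterior Beta(13/2, 15/2)
obs 5: x=0 → posterior Beta(13/2, 17/2)
obs 6: x=0 → posterior Beta(13/2, 19/2)
obs 7: x=0 → posterior Beta(13/2, 21/2)

11/30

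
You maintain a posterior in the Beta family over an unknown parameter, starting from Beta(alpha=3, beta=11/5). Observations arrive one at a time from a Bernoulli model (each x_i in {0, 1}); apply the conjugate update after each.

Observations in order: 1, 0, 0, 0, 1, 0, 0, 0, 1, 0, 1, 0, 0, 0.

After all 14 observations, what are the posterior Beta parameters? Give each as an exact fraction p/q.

obs 1: x=1 → posterior Beta(4, 11/5)
obs 2: x=0 → posterior Beta(4, 16/5)
obs 3: x=0 → posterior Beta(4, 21/5)
obs 4: x=0 → posterior Beta(4, 26/5)
obs 5: x=1 → posterior Beta(5, 26/5)
obs 6: x=0 → posterior Beta(5, 31/5)
obs 7: x=0 → posterior Beta(5, 36/5)
obs 8: x=0 → posterior Beta(5, 41/5)
obs 9: x=1 → posterior Beta(6, 41/5)
obs 10: x=0 → posterior Beta(6, 46/5)
obs 11: x=1 → posterior Beta(7, 46/5)
obs 12: x=0 → posterior Beta(7, 51/5)
obs 13: x=0 → posterior Beta(7, 56/5)
obs 14: x=0 → posterior Beta(7, 61/5)

alpha=7, beta=61/5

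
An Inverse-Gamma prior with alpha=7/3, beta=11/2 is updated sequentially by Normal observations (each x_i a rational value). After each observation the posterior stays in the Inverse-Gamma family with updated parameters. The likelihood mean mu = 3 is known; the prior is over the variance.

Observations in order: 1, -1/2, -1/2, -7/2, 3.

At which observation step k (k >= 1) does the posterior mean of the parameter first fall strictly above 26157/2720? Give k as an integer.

k = 4

obs 1: x=1 → posterior Inverse-Gamma(17/6, 15/2)
obs 2: x=-1/2 → posterior Inverse-Gamma(10/3, 109/8)
obs 3: x=-1/2 → posterior Inverse-Gamma(23/6, 79/4)
obs 4: x=-7/2 → posterior Inverse-Gamma(13/3, 327/8)
obs 5: x=3 → posterior Inverse-Gamma(29/6, 327/8)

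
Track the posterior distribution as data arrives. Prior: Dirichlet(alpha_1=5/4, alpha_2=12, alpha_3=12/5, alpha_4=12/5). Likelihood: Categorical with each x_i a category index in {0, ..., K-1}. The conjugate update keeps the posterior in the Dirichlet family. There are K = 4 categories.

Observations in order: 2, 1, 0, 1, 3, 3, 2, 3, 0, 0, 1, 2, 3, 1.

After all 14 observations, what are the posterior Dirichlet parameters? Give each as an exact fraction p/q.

obs 1: x=2 → posterior Dirichlet(5/4, 12, 17/5, 12/5)
obs 2: x=1 → posterior Dirichlet(5/4, 13, 17/5, 12/5)
obs 3: x=0 → posterior Dirichlet(9/4, 13, 17/5, 12/5)
obs 4: x=1 → posterior Dirichlet(9/4, 14, 17/5, 12/5)
obs 5: x=3 → posterior Dirichlet(9/4, 14, 17/5, 17/5)
obs 6: x=3 → posterior Dirichlet(9/4, 14, 17/5, 22/5)
obs 7: x=2 → posterior Dirichlet(9/4, 14, 22/5, 22/5)
obs 8: x=3 → posterior Dirichlet(9/4, 14, 22/5, 27/5)
obs 9: x=0 → posterior Dirichlet(13/4, 14, 22/5, 27/5)
obs 10: x=0 → posterior Dirichlet(17/4, 14, 22/5, 27/5)
obs 11: x=1 → posterior Dirichlet(17/4, 15, 22/5, 27/5)
obs 12: x=2 → posterior Dirichlet(17/4, 15, 27/5, 27/5)
obs 13: x=3 → posterior Dirichlet(17/4, 15, 27/5, 32/5)
obs 14: x=1 → posterior Dirichlet(17/4, 16, 27/5, 32/5)

alpha_1=17/4, alpha_2=16, alpha_3=27/5, alpha_4=32/5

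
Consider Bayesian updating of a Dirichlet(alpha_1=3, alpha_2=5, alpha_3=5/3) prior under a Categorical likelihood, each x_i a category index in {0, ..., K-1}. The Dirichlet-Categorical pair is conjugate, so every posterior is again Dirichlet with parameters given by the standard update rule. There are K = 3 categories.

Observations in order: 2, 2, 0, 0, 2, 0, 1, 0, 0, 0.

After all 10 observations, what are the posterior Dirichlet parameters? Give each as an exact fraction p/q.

alpha_1=9, alpha_2=6, alpha_3=14/3

obs 1: x=2 → posterior Dirichlet(3, 5, 8/3)
obs 2: x=2 → posterior Dirichlet(3, 5, 11/3)
obs 3: x=0 → posterior Dirichlet(4, 5, 11/3)
obs 4: x=0 → posterior Dirichlet(5, 5, 11/3)
obs 5: x=2 → posterior Dirichlet(5, 5, 14/3)
obs 6: x=0 → posterior Dirichlet(6, 5, 14/3)
obs 7: x=1 → posterior Dirichlet(6, 6, 14/3)
obs 8: x=0 → posterior Dirichlet(7, 6, 14/3)
obs 9: x=0 → posterior Dirichlet(8, 6, 14/3)
obs 10: x=0 → posterior Dirichlet(9, 6, 14/3)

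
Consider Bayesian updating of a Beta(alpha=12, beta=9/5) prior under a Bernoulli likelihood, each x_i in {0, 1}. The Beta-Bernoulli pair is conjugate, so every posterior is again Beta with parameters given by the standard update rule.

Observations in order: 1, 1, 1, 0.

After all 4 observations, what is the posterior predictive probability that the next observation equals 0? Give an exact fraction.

14/89

obs 1: x=1 → posterior Beta(13, 9/5)
obs 2: x=1 → posterior Beta(14, 9/5)
obs 3: x=1 → posterior Beta(15, 9/5)
obs 4: x=0 → posterior Beta(15, 14/5)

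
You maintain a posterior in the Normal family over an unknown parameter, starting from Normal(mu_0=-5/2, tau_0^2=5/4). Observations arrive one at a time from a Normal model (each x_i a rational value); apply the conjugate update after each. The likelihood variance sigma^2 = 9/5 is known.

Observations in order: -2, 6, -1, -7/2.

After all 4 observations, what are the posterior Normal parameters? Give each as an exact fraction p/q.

mu_0=-205/272, tau_0^2=45/136

obs 1: x=-2 → posterior Normal(-140/61, 45/61)
obs 2: x=6 → posterior Normal(5/43, 45/86)
obs 3: x=-1 → posterior Normal(-5/37, 15/37)
obs 4: x=-7/2 → posterior Normal(-205/272, 45/136)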